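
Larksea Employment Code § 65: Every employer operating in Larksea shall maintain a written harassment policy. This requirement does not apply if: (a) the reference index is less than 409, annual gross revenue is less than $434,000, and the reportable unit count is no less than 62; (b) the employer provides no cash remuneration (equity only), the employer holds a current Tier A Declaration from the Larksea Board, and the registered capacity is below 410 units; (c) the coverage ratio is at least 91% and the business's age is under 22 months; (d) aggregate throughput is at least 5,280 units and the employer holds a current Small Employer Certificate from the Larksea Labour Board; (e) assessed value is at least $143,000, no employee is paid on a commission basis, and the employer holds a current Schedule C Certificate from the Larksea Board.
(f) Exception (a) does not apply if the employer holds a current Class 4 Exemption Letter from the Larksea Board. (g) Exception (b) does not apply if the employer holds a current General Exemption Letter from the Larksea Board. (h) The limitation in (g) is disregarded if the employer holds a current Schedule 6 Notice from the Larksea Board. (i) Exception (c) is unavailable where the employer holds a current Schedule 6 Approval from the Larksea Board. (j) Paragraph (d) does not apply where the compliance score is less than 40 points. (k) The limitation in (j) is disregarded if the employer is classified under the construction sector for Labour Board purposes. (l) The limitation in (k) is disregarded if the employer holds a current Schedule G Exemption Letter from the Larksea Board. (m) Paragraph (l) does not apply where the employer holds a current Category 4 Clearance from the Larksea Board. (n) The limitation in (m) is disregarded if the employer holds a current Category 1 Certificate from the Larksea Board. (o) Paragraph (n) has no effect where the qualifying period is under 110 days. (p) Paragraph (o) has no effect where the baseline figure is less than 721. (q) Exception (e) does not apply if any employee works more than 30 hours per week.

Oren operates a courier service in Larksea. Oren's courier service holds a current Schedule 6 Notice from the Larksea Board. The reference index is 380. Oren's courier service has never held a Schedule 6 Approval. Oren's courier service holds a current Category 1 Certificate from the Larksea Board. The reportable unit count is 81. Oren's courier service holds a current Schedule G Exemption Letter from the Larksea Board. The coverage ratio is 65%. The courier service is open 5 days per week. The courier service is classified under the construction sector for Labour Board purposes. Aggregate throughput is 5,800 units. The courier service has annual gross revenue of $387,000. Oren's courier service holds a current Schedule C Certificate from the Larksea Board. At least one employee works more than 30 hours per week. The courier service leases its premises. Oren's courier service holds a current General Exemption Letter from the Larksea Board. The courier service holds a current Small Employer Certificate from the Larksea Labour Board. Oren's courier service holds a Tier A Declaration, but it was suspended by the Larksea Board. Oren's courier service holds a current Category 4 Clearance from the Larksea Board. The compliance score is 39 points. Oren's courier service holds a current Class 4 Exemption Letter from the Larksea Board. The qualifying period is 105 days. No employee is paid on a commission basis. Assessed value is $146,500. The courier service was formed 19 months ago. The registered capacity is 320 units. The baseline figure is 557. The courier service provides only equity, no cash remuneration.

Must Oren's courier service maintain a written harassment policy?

Exception (a) is satisfied on its face — the reference index is 380, less than the 409 limit; annual gross revenue is $387,000, less than the $434,000 limit; the reportable unit count is 81, meeting the 62 threshold. But applying paragraph (f): (f) is engaged — a current Class 4 Exemption Letter is held. So (a) is unavailable.
Exception (b) fails — the Tier A Declaration is not current.
Exception (c) does not apply: the coverage ratio is 65%, short of 91%.
Exception (d): aggregate throughput is 5,800 units, meeting the 5,280 units threshold; a current Small Employer Certificate is held — every condition holds. But applying paragraphs (j)–(p): (j) applies — the compliance score is 39 points, less than the 40 points limit. (k) would limit (j) — the courier service is classified under the construction sector — but (l) sets (k) aside: (l) operates — a current Schedule G Exemption Letter is held. (m) is engaged (a current Category 4 Clearance is held), but is set aside by (n): (n) is triggered — a current Category 1 Certificate is held. (o) would limit (n) — the qualifying period is 105 days, under the 110 days limit — but (p) sets (o) aside: (p) operates against (o): the baseline figure is 557, less than the 721 limit. (d) is therefore removed.
Exception (e): assessed value is $146,500, meeting the $143,000 threshold; no employee is paid on commission; a current Schedule C Certificate is held — every condition holds. Turning to paragraph (q): (q) operates against (e): at least one employee exceeds 30 hours/week. So (e) is unavailable.
No exception displaces § 65.

Yes — Oren's courier service must maintain a written harassment policy.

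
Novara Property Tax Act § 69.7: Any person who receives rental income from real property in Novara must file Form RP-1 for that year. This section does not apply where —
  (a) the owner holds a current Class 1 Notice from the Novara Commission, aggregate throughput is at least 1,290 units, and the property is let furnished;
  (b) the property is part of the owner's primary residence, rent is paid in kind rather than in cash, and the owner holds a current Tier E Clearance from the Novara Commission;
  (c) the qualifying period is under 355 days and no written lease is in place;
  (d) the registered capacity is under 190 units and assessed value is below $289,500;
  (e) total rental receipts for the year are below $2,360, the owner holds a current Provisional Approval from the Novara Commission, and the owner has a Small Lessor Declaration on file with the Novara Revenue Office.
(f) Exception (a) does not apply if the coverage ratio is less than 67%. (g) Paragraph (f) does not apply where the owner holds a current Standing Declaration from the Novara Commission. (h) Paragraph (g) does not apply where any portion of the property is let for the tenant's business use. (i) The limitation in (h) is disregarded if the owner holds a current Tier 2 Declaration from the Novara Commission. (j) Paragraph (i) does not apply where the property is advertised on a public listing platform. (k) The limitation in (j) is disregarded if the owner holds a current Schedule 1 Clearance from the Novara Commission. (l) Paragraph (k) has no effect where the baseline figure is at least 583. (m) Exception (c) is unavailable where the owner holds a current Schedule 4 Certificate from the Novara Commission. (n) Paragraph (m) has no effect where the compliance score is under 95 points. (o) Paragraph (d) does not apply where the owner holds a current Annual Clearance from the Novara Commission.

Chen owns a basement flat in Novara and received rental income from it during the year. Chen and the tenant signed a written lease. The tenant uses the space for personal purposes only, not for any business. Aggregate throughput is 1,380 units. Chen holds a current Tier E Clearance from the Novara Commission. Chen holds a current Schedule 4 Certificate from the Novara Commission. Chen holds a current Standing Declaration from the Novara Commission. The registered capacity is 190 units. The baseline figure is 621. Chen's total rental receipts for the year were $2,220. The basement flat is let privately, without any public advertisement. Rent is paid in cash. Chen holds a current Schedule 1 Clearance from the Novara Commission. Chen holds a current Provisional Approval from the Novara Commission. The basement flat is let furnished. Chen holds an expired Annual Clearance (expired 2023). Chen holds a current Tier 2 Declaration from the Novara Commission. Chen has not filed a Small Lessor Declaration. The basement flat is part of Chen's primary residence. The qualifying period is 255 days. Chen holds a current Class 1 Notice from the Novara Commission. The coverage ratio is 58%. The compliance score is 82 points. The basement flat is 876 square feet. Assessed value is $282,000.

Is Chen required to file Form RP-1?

All of (a)'s requirements are met (a current Class 1 Notice is held; aggregate throughput is 1,380 units, meeting the 1,290 units threshold; the property is let furnished). Considering the limiting provisions: (f) applies (the coverage ratio is 58%, less than the 67% limit), but is itself disapplied by (g): (g) is engaged — a current Standing Declaration is held. (h), which would lift (g), is inapplicable — the space is used for personal purposes only. So (a) applies.
Exception (b) requires that rent is paid in kind rather than in cash; but rent is paid in cash, so (b) is unavailable.
Exception (c) does not apply: a written lease is in place.
Exception (d) fails — the registered capacity is 190 units, not under 190 units.
Exception (e) does not apply: no Small Lessor Declaration is on file.

No — exception (a) applies; Chen is not required to file Form RP-1.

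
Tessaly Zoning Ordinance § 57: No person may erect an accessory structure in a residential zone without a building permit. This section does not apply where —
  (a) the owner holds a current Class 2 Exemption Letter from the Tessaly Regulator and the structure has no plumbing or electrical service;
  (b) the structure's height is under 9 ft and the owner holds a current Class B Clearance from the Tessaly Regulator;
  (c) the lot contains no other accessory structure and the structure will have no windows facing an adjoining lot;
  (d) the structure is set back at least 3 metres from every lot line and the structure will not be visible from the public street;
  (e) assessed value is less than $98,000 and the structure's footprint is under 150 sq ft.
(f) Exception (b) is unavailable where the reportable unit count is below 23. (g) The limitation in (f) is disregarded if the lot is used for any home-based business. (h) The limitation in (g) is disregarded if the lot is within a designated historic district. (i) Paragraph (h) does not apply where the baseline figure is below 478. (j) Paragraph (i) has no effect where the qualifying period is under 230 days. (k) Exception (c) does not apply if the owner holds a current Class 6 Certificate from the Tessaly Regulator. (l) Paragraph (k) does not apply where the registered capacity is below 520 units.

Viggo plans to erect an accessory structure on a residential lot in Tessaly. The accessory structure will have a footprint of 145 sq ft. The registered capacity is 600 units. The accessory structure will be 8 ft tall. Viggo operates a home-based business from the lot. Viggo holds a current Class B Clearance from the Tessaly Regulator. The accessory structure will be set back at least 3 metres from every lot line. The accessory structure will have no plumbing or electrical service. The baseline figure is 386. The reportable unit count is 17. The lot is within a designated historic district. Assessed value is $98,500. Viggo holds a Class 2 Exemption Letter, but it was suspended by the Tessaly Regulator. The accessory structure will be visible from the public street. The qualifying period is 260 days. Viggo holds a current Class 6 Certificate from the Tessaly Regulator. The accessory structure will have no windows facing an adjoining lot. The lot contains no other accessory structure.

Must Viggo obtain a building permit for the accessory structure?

No — exception (b) applies; Viggo does not need a building permit.

Exception (a) fails — there is no Class 2 Exemption Letter in force.
Exception (b) is satisfied on its face — the structure's height is 8 ft, under the 9 ft limit; a current Class B Clearance is held. As to paragraphs (f)–(j): (f) is triggered (the reportable unit count is 17, below the 23 limit), but is displaced by (g): (g) operates against (f): a home-based business operates on the lot. (h) is engaged (the lot is in a historic district), but is displaced by (i): (i) is triggered — the baseline figure is 386, below the 478 limit. (j), which would lift (i), is not engaged — the qualifying period is 260 days, not under 230 days. (b) remains available.
Exception (c) is satisfied on its face — the lot has no other accessory structure; no windows face an adjoining lot. Turning to paragraphs (k)–(l): (k) operates against (c): a current Class 6 Certificate is held. (l), which would lift (k), is not triggered — the registered capacity is 600 units, not below 520 units. So (c) is unavailable.
Exception (d) fails — the structure will be visible from the street.
Exception (e) does not apply: assessed value is $98,500, not less than $98,000.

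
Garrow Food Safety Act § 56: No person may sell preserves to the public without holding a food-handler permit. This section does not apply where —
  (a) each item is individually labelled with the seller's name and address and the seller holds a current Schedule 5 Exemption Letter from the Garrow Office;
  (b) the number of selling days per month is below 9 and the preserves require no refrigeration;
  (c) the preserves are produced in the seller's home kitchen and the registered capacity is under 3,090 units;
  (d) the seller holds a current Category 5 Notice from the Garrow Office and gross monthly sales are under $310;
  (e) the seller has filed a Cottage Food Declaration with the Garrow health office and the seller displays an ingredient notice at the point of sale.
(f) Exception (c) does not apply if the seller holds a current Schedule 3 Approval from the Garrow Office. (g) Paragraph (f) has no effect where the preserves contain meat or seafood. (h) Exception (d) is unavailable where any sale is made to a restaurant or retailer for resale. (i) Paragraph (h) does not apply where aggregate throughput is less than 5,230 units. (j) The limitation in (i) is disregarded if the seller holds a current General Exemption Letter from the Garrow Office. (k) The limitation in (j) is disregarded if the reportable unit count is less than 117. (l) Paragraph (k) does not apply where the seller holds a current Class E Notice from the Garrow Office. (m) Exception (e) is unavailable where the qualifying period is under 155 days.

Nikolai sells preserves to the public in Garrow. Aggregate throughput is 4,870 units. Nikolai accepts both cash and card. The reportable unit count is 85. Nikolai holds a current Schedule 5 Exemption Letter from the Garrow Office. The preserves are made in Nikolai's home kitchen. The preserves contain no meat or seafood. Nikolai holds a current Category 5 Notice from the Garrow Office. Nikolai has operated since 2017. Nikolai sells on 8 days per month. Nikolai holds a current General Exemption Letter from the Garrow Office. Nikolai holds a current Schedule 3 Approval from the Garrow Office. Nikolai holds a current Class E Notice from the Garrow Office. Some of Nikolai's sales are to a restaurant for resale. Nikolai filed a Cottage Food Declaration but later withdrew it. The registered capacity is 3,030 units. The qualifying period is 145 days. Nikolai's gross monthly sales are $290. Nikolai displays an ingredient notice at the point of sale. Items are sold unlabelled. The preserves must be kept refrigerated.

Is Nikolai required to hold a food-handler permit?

Exception (a) fails — items are sold unlabelled.
Exception (b) does not apply: the preserves require refrigeration.
Exception (c): the preserves are home-kitchen produced; the registered capacity is 3,030 units, under the 3,090 units limit — every condition holds. However, paragraphs (f)–(g) must be considered: (f) operates against (c): a current Schedule 3 Approval is held. (g), which would lift (f), does not operate here — the preserves contain no meat or seafood. (c) is therefore removed.
Exception (d) is satisfied on its face — a current Category 5 Notice is held; gross monthly sales are $290, under the $310 limit. However, paragraphs (h)–(l) must be considered: (h) is engaged — some sales are to a restaurant for resale. (i) is engaged (aggregate throughput is 4,870 units, less than the 5,230 units limit), but is displaced by (j): (j) operates against (i): a current General Exemption Letter is held. (k) would limit (j) — the reportable unit count is 85, less than the 117 limit — but (l) sets (k) aside: (l) operates against (k): a current Class E Notice is held. (d) is therefore removed.
Exception (e) does not apply: the Cottage Food Declaration was withdrawn.
None of the exceptions is available; § 56 applies in full.

Yes — Nikolai must hold a food-handler permit.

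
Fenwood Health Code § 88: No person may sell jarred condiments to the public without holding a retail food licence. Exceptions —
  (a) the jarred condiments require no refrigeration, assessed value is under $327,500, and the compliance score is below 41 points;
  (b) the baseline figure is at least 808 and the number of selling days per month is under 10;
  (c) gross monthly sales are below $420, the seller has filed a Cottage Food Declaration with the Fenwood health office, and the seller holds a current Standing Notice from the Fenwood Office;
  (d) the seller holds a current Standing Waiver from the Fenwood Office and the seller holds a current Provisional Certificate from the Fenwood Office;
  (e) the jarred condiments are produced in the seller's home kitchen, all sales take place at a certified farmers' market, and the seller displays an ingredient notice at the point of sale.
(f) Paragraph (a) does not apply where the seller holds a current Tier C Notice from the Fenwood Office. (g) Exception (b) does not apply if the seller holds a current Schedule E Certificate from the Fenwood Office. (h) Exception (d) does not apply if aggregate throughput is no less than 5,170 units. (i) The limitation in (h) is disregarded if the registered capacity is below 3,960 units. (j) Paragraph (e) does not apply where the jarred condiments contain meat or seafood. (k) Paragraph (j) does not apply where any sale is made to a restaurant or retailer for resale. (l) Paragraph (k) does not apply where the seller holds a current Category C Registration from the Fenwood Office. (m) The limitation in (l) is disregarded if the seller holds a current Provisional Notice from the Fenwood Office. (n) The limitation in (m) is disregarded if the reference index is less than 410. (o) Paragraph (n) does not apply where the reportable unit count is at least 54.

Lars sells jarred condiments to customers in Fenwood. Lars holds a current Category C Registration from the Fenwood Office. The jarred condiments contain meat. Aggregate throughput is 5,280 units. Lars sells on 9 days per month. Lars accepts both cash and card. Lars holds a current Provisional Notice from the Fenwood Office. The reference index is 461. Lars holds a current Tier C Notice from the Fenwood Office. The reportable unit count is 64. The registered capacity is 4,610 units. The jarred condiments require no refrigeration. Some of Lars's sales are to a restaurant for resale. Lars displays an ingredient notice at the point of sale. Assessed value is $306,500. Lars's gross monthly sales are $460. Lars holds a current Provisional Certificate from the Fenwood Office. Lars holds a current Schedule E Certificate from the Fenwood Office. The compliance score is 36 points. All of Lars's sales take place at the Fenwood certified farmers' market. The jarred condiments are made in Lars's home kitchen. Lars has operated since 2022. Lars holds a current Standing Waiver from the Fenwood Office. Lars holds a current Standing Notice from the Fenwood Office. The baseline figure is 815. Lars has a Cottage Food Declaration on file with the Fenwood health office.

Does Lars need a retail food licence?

Exception (a): the jarred condiments are shelf-stable; assessed value is $306,500, under the $327,500 limit; the compliance score is 36 points, below the 41 points limit — every condition holds. However, paragraph (f) must be considered: (f) operates — a current Tier C Notice is held. So (a) is unavailable.
All of (b)'s requirements are met (the baseline figure is 815, meeting the 808 threshold; the number of selling days per month is 9, under the 10 limit). But: (g) is engaged — a current Schedule E Certificate is held. Exception (b) does not apply.
Exception (c) fails — gross monthly sales are $460, not below $420.
All of (d)'s requirements are met (a current Standing Waiver is held; a current Provisional Certificate is held). However, paragraphs (h)–(i) must be considered: (h) operates against (d): aggregate throughput is 5,280 units, meeting the 5,170 units threshold. (i) is not engaged (the registered capacity is 4,610 units, not below 3,960 units), so (h) stands. So (d) is unavailable.
Exception (e): the jarred condiments are home-kitchen produced; all sales are at a certified farmers' market; an ingredient notice is displayed — every condition holds. Applying paragraphs (j)–(o): (j) would limit (e) — the jarred condiments contain meat — but (k) sets (j) aside: (k) operates against (j): some sales are to a restaurant for resale. (l) is triggered (a current Category C Registration is held), but is displaced by (m): (m) operates — a current Provisional Notice is held. (n) does not operate here (the reference index is 461, not less than 410), so (m) stands. (e) remains available.

No — exception (e) applies; Lars is not required to hold a retail food licence.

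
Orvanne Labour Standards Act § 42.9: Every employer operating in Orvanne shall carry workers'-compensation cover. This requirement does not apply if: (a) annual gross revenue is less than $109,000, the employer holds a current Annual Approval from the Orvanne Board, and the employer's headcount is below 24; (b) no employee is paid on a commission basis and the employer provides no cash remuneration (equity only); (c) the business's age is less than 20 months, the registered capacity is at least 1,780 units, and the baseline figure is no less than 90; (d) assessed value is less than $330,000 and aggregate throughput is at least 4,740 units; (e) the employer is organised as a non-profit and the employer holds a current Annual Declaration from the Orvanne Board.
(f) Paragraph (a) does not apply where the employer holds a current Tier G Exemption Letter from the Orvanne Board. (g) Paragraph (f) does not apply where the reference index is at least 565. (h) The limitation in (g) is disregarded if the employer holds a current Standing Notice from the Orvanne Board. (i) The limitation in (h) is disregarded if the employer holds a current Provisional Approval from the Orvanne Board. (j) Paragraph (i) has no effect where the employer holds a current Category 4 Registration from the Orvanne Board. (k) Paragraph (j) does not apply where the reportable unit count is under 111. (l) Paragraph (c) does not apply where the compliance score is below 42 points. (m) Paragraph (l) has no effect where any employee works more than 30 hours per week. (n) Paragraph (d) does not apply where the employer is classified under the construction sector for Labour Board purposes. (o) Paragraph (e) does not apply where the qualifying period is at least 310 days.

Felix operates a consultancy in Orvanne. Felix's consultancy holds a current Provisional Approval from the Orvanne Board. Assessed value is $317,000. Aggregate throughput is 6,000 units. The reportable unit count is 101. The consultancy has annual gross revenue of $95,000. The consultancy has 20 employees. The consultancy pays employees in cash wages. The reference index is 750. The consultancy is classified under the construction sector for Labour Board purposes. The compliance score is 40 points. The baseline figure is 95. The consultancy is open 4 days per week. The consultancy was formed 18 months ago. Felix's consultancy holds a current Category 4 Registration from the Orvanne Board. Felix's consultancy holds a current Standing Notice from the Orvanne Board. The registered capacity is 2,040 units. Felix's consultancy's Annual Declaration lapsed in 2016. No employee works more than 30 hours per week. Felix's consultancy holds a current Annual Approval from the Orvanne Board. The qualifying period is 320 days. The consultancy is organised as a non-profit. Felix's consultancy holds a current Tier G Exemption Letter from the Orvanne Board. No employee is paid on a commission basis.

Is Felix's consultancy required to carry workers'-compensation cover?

All of (a)'s requirements are met (annual gross revenue is $95,000, less than the $109,000 limit; a current Annual Approval is held; the employer's headcount is 20, below the 24 limit). As to paragraphs (f)–(k): (f) would limit (a) — a current Tier G Exemption Letter is held — but (g) sets (f) aside: (g) operates against (f): the reference index is 750, meeting the 565 threshold. (h) operates (a current Standing Notice is held), but yields to (i): (i) operates against (h): a current Provisional Approval is held. (j) would limit (i) — a current Category 4 Registration is held — but (k) sets (j) aside: (k) operates against (j): the reportable unit count is 101, under the 111 limit. So (a) applies.
Exception (b) does not apply: employees are paid cash wages.
Exception (c) is satisfied on its face — the business's age is 18 months, less than the 20 months limit; the registered capacity is 2,040 units, meeting the 1,780 units threshold; the baseline figure is 95, meeting the 90 threshold. Turning to paragraphs (l)–(m): (l) applies — the compliance score is 40 points, below the 42 points limit. (m), which would lift (l), does not operate here — no employee exceeds 30 hours/week. Exception (c) does not apply.
Exception (d): assessed value is $317,000, less than the $330,000 limit; aggregate throughput is 6,000 units, meeting the 4,740 units threshold — every condition holds. However, paragraph (n) must be considered: (n) is triggered — the consultancy is classified under the construction sector. So (d) is unavailable.
Exception (e) does not apply: there is no Annual Declaration in force.

No — exception (a) applies; Felix's consultancy is not required to carry workers'-compensation cover.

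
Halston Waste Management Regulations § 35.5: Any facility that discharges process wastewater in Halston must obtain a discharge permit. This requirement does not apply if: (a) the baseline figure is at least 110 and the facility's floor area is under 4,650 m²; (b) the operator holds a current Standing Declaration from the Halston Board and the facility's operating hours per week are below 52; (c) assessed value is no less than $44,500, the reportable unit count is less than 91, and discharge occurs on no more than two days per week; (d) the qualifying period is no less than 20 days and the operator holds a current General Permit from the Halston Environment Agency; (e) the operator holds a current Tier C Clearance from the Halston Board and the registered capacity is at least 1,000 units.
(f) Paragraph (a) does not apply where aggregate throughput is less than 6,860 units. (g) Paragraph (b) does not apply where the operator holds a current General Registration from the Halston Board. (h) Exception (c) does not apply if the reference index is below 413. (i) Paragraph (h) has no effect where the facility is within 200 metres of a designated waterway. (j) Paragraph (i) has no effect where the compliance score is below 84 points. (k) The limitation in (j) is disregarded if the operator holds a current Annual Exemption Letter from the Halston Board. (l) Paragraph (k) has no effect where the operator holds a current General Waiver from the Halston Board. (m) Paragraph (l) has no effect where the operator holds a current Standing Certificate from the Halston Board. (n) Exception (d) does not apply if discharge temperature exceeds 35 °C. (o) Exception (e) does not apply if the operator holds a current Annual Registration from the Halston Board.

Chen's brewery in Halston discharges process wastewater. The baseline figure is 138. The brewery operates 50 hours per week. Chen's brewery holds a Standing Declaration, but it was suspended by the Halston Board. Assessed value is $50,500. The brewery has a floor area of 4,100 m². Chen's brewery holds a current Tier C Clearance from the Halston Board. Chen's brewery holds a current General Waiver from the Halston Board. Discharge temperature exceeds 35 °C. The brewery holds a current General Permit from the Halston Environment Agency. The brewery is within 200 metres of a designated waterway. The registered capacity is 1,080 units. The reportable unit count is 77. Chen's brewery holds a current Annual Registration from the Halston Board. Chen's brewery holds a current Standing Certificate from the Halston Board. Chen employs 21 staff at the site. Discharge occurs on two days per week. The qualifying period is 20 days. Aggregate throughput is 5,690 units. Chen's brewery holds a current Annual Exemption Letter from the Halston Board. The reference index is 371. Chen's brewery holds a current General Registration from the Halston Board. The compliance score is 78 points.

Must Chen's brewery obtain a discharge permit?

No — exception (c) applies; Chen's brewery is not required to obtain a discharge permit.

Exception (a) is satisfied on its face — the baseline figure is 138, meeting the 110 threshold; the facility's floor area is 4,100 m², under the 4,650 m² limit. But applying paragraph (f): (f) operates against (a): aggregate throughput is 5,690 units, less than the 6,860 units limit. (a) is therefore removed.
Exception (b) does not apply: the Standing Declaration is not current.
Exception (c) is satisfied on its face — assessed value is $50,500, meeting the $44,500 threshold; the reportable unit count is 77, less than the 91 limit; discharge occurs on no more than two days per week. Applying paragraphs (h)–(m): (h) is triggered (the reference index is 371, below the 413 limit), but is overridden by (i): (i) operates against (h): the brewery is within 200 m of a designated waterway. (j) would limit (i) — the compliance score is 78 points, below the 84 points limit — but (k) sets (j) aside: (k) is triggered — a current Annual Exemption Letter is held. (l) operates (a current General Waiver is held), but is displaced by (m): (m) is engaged — a current Standing Certificate is held. (c) remains available.
Exception (d): the qualifying period is 20 days, meeting the 20 days threshold; a current General Permit is held — every condition holds. But applying paragraph (n): (n) operates against (d): discharge temperature exceeds 35 °C. Exception (d) does not apply.
Exception (e)'s conditions are all satisfied: a current Tier C Clearance is held; the registered capacity is 1,080 units, meeting the 1,000 units threshold. However, paragraph (o) must be considered: (o) operates against (e): a current Annual Registration is held. Exception (e) does not apply.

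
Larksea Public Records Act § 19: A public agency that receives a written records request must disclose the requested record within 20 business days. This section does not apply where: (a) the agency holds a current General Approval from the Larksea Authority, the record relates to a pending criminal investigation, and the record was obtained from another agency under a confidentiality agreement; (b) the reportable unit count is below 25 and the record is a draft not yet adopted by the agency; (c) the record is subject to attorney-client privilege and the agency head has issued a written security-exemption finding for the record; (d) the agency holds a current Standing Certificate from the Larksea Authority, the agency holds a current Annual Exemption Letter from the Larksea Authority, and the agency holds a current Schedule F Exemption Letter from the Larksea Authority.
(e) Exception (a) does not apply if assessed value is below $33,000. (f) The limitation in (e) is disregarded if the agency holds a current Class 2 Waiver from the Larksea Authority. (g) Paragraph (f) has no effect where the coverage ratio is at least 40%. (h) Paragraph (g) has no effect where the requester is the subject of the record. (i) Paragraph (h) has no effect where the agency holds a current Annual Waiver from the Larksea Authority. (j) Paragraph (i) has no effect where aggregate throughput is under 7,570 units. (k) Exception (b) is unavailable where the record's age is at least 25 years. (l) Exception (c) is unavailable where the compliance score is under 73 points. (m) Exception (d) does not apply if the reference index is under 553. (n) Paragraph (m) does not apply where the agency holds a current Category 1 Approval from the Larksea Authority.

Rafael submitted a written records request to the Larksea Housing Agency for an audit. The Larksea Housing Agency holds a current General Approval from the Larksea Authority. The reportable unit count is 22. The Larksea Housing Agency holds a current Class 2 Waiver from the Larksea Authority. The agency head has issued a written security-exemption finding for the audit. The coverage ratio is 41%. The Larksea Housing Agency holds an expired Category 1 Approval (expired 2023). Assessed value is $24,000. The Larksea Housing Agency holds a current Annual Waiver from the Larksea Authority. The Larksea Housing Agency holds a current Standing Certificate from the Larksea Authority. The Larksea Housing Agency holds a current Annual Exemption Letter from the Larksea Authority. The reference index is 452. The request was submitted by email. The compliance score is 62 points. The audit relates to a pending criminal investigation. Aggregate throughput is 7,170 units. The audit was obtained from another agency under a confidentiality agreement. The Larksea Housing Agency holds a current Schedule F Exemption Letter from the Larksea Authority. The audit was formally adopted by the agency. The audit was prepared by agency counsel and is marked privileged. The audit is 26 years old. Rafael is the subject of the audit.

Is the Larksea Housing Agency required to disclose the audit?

No — exception (a) applies; the Larksea Housing Agency is not required to disclose the audit.

Exception (a)'s conditions are all satisfied: a current General Approval is held; the audit relates to a pending investigation; the audit was obtained under a confidentiality agreement. Considering the limiting provisions: (e) is triggered (assessed value is $24,000, below the $33,000 limit), but is overridden by (f): (f) applies — a current Class 2 Waiver is held. (g) is triggered (the coverage ratio is 41%, meeting the 40% threshold), but is itself disapplied by (h): (h) applies — Rafael is the subject of the audit. (i) is engaged (a current Annual Waiver is held), but is set aside by (j): (j) operates against (i): aggregate throughput is 7,170 units, under the 7,570 units limit. So (a) applies.
Exception (b) does not apply: the audit has been formally adopted.
Exception (c)'s conditions are all satisfied: the audit is privileged; a written security-exemption finding has been issued. Turning to paragraph (l): (l) operates — the compliance score is 62 points, under the 73 points limit. Exception (c) does not apply.
Exception (d) is satisfied on its face — a current Standing Certificate is held; a current Annual Exemption Letter is held; a current Schedule F Exemption Letter is held. However, paragraphs (m)–(n) must be considered: (m) is triggered — the reference index is 452, under the 553 limit. (n), which would lift (m), is inapplicable — there is no Category 1 Approval in force. So (d) is unavailable.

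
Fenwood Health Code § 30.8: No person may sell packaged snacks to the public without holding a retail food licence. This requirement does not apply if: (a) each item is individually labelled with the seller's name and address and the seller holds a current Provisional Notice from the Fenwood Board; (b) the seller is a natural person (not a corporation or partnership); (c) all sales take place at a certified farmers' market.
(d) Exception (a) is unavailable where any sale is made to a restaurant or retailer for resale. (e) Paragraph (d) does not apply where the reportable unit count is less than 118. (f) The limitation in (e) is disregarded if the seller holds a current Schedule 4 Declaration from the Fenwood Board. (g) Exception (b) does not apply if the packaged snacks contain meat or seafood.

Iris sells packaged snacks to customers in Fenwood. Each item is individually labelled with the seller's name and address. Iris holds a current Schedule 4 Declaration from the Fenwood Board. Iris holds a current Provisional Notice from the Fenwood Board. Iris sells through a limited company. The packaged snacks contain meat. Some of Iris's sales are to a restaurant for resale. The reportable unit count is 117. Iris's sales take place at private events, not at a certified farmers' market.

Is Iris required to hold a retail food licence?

Yes — Iris must hold a retail food licence.

Exception (a): items are individually labelled; a current Provisional Notice is held — every condition holds. But applying paragraphs (d)–(f): (d) operates against (a): some sales are to a restaurant for resale. (e) would limit (d) — the reportable unit count is 117, less than the 118 limit — but (f) sets (e) aside: (f) operates against (e): a current Schedule 4 Declaration is held. (a) is therefore removed.
Exception (b) requires that the seller is a natural person (not a corporation or partnership); but the seller operates through a limited company, so (b) is unavailable.
Exception (c) requires that all sales take place at a certified farmers' market; but sales are at private events, not a certified farmers' market, so (c) is unavailable.
No exception is made out. Iris falls within the general rule.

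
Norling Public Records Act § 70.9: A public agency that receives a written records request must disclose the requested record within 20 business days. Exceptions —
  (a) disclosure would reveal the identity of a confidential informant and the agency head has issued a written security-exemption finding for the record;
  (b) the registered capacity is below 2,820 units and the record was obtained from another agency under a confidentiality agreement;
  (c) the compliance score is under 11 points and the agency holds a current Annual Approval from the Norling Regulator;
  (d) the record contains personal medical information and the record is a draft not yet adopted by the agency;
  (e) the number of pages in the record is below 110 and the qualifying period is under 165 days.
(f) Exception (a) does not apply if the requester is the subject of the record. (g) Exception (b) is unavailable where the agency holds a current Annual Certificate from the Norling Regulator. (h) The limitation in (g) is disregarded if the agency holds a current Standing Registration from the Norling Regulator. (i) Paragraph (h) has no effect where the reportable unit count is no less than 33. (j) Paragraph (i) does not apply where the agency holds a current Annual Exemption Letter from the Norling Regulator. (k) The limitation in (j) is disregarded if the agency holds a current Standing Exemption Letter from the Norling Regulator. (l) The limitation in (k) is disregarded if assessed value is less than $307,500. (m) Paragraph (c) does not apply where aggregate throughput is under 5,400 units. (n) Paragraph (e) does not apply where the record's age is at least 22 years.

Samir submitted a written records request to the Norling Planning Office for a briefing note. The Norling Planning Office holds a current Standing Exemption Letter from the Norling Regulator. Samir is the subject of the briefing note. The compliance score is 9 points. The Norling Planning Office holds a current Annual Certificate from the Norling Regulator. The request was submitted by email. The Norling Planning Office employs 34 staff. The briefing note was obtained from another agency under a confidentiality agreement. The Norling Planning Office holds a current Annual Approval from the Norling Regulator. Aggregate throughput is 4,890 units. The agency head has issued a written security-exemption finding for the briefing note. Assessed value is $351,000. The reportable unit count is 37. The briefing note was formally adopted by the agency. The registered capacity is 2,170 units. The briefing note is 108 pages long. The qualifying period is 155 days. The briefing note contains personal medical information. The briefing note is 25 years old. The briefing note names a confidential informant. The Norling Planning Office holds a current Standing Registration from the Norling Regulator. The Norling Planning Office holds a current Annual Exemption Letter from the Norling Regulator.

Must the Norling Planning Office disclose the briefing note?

Yes — the Norling Planning Office must disclose the briefing note.

Exception (a): the briefing note names a confidential informant; a written security-exemption finding has been issued — every condition holds. Turning to paragraph (f): (f) is triggered — Samir is the subject of the briefing note. Exception (a) does not apply.
Exception (b) is satisfied on its face — the registered capacity is 2,170 units, below the 2,820 units limit; the briefing note was obtained under a confidentiality agreement. But: (g) is engaged — a current Annual Certificate is held. (h) would limit (g) — a current Standing Registration is held — but (i) sets (h) aside: (i) operates against (h): the reportable unit count is 37, meeting the 33 threshold. (j) would limit (i) — a current Annual Exemption Letter is held — but (k) sets (j) aside: (k) operates against (j): a current Standing Exemption Letter is held. (l) is not triggered (assessed value is $351,000, not less than $307,500), so (k) stands. So (b) is unavailable.
All of (c)'s requirements are met (the compliance score is 9 points, under the 11 points limit; a current Annual Approval is held). But applying paragraph (m): (m) operates against (c): aggregate throughput is 4,890 units, under the 5,400 units limit. Exception (c) does not apply.
Exception (d) requires that the record is a draft not yet adopted by the agency; but the briefing note has been formally adopted, so (d) is unavailable.
Exception (e)'s conditions are all satisfied: the number of pages in the record is 108, below the 110 limit; the qualifying period is 155 days, under the 165 days limit. But applying paragraph (n): (n) is engaged — the record's age is 25 years, meeting the 22 years threshold. Exception (e) does not apply.
None of the exceptions is available; § 70.9 applies in full.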